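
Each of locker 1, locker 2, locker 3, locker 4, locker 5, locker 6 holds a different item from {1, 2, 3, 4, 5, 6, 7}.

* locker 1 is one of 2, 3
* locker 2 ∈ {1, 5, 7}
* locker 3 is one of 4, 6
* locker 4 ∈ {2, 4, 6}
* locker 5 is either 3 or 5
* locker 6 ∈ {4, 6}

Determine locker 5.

5

locker 3 and locker 6 share exactly the 2 values {4, 6}; by pigeonhole those values go to them, so strike 4, 6 from locker 4.
locker 4's domain is down to {2}, so locker 4 = 2. Strike 2 from locker 1.
locker 1's domain is down to {3}, so locker 1 = 3. Eliminate 3 elsewhere: locker 5.
So locker 5 = 5.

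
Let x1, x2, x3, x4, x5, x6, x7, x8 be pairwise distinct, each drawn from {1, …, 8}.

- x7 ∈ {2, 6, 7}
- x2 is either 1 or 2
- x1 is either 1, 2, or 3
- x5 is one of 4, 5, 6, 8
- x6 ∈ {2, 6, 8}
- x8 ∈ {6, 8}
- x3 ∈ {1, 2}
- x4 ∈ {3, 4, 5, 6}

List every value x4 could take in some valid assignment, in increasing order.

Among the 8 variables, 7 fits only x7 (and all 8 values in {1, 2, 3, 4, 5, 6, 7, 8} must be used), so x7 = 7.
x2 and x3 share exactly the 2 values {1, 2}; by pigeonhole those values go to them, so strike 1, 2 from x1, x6.
That leaves x1 = 3. So x4 can't be 3.
x6 and x8 between them cover only {6, 8} — a naked pair. Remove those values from x4, x5.
No further eliminations apply; x4 can still be any of 4, 5.

4, 5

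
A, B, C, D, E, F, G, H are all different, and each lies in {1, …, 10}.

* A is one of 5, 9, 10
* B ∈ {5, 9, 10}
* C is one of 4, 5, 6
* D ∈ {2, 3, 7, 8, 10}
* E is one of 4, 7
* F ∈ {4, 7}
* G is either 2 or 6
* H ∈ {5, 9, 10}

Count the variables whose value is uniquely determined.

E and F between them cover only {4, 7} — a naked pair. Remove those values from C, D.
The 3 variables A, B, H are confined to {5, 9, 10}, which locks those values in; drop them from C, D.
C's domain is down to {6}, so C = 6. So G can't be 6.
G has just one choice, so G = 2. Eliminate 2 elsewhere: D.
Determined: C=6, G=2. The other variables each still have more than one consistent value. That makes 2.

2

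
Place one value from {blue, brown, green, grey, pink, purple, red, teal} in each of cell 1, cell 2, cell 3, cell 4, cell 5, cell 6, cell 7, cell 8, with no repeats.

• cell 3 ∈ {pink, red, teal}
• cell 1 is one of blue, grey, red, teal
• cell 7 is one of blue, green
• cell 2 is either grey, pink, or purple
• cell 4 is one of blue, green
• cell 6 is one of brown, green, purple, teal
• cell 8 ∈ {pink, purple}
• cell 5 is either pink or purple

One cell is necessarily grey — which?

The 8 variables together cover exactly {blue, brown, green, grey, pink, purple, red, teal} — 8 values for 8 variables — and brown appears only in cell 6's list, so cell 6 = brown.
cell 4 and cell 7 between them cover only {blue, green} — a naked pair. Remove those values from cell 1.
The 2 variables cell 5 and cell 8 are confined to {pink, purple}, which locks those values in; drop them from cell 2, cell 3.
So grey goes to cell 2.

cell 2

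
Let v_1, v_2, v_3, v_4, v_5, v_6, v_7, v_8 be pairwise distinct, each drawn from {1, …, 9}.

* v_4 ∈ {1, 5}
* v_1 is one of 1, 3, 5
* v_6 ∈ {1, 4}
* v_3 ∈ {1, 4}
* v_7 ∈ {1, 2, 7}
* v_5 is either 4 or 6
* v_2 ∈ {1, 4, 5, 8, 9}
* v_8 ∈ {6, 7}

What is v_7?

The 2 variables v_3 and v_6 are confined to {1, 4}, which locks those values in; drop them from v_1, v_2, v_4, v_5, v_7.
That leaves v_4 = 5. Strike 5 from v_1, v_2.
v_5 must be 6 (only option left). Strike 6 from v_8.
v_8's domain is down to {7}, so v_8 = 7. So v_7 can't be 7.
So v_7 = 2.

2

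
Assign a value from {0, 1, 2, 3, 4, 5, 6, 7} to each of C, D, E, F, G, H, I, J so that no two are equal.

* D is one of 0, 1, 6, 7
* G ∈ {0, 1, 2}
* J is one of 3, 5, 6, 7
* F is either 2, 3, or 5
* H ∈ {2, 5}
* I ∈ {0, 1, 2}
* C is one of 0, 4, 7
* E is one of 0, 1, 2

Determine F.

Among the 8 variables, 4 fits only C (and all 8 values in {0, 1, 2, 3, 4, 5, 6, 7} must be used), so C = 4.
E, G, I share exactly the 3 values {0, 1, 2}; by pigeonhole those values go to them, so strike 0, 1, 2 from D, F, H.
H has just one choice, so H = 5. Remove 5 from F, J.
So F = 3.

3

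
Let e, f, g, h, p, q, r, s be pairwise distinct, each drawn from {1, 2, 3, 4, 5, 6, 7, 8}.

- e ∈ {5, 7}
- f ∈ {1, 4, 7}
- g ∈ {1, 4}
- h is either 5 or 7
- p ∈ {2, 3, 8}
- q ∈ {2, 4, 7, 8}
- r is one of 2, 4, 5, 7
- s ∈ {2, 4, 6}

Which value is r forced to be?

The 8 variables together cover exactly {1, 2, 3, 4, 5, 6, 7, 8} — 8 values for 8 variables — and 3 appears only in p's list, so p = 3.
The 7 still-open variables together cover exactly {1, 2, 4, 5, 6, 7, 8} — 7 values for 7 variables — and 6 appears only in s's list, so s = 6.
The 6 still-open variables draw from only 6 values {1, 2, 4, 5, 7, 8}, so each is used; only q can be 8, hence q = 8.
The 5 still-open variables draw from only 5 values {1, 2, 4, 5, 7}, so each is used; only r can be 2, hence r = 2.

2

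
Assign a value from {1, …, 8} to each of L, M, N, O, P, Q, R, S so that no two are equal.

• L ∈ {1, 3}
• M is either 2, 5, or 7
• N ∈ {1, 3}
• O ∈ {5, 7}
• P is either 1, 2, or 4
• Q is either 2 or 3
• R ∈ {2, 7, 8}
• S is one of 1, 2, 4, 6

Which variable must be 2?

Q

Among the 8 variables, 6 fits only S (and all 8 values in {1, 2, 3, 4, 5, 6, 7, 8} must be used), so S = 6.
The 7 still-open variables together cover exactly {1, 2, 3, 4, 5, 7, 8} — 7 values for 7 variables — and 4 appears only in P's list, so P = 4.
Among the 6 still-open variables, 8 fits only R (and all 6 values in {1, 2, 3, 5, 7, 8} must be used), so R = 8.
L and N between them cover only {1, 3} — a naked pair. Remove those values from Q.
So 2 goes to Q.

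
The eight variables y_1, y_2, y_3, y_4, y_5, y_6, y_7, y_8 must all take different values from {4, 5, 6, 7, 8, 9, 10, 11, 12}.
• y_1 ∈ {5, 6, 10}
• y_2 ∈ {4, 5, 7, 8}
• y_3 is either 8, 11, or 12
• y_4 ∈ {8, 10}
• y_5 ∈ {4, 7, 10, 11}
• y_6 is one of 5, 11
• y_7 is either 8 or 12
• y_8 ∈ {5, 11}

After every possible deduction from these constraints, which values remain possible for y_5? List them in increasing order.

The 8 variables together cover exactly {4, 5, 6, 7, 8, 10, 11, 12} — 8 values for 8 variables — and 6 appears only in y_1's list, so y_1 = 6.
y_6 and y_8 share exactly the 2 values {5, 11}; by pigeonhole those values go to them, so strike 5, 11 from y_2, y_3, y_5.
The 2 variables y_3 and y_7 are confined to {8, 12}, which locks those values in; drop them from y_2, y_4.
That leaves y_4 = 10. Remove 10 from y_5.
No further eliminations apply; y_5 can still be any of 4, 7.

4, 7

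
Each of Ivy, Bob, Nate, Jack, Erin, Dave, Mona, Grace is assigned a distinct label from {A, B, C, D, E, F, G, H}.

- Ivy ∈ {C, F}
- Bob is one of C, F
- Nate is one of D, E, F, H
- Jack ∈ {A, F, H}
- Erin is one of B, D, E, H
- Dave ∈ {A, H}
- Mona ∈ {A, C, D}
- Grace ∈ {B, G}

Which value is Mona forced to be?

D

The 8 variables together cover exactly {A, B, C, D, E, F, G, H} — 8 values for 8 variables — and G appears only in Grace's list, so Grace = G.
The 7 still-open variables draw from only 7 values {A, B, C, D, E, F, H}, so each is used; only Erin can be B, hence Erin = B.
The 6 still-open variables draw from only 6 values {A, C, D, E, F, H}, so each is used; only Nate can be E, hence Nate = E.
The 5 still-open variables draw from only 5 values {A, C, D, F, H}, so each is used; only Mona can be D, hence Mona = D.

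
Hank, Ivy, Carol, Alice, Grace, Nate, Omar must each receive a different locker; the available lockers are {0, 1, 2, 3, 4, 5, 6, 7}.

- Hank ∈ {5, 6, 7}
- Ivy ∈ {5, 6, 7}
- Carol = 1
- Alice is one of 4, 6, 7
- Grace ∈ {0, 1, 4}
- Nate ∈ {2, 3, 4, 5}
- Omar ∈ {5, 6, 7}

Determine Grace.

Carol must be 1 (only option left). Strike 1 from Grace.
The 3 variables Hank, Ivy, Omar are confined to {5, 6, 7}, which locks those values in; drop them from Alice, Nate.
That leaves Alice = 4. Eliminate 4 elsewhere: Grace, Nate.
So Grace = 0.

0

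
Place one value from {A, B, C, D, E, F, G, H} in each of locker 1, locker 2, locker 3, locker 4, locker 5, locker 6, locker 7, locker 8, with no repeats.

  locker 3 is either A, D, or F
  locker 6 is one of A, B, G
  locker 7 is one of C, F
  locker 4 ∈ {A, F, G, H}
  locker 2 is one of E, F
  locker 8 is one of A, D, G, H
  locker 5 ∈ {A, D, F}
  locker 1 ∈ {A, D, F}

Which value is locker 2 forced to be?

The 8 variables draw from only 8 values {A, B, C, D, E, F, G, H}, so each is used; only locker 6 can be B, hence locker 6 = B.
The 7 still-open variables together cover exactly {A, C, D, E, F, G, H} — 7 values for 7 variables — and C appears only in locker 7's list, so locker 7 = C.
Among the 6 still-open variables, E fits only locker 2 (and all 6 values in {A, D, E, F, G, H} must be used), so locker 2 = E.

E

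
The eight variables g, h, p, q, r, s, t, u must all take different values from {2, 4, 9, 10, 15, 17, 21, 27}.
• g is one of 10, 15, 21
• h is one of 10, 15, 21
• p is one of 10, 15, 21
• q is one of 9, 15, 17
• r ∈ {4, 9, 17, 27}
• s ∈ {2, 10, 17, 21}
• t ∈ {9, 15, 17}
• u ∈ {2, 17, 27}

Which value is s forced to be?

The 8 variables draw from only 8 values {2, 4, 9, 10, 15, 17, 21, 27}, so each is used; only r can be 4, hence r = 4.
The 7 still-open variables draw from only 7 values {2, 9, 10, 15, 17, 21, 27}, so each is used; only u can be 27, hence u = 27.
The 6 still-open variables together cover exactly {2, 9, 10, 15, 17, 21} — 6 values for 6 variables — and 2 appears only in s's list, so s = 2.

2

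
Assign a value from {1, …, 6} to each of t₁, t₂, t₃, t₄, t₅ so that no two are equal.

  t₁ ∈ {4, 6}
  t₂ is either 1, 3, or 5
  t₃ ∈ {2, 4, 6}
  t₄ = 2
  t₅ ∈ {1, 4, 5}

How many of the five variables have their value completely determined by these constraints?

1

t₄'s domain is down to {2}, so t₄ = 2. So t₃ can't be 2.
t₁ and t₃ share exactly the 2 values {4, 6}; by pigeonhole those values go to them, so strike 4, 6 from t₅.
Determined: t₄=2. The other variables each still have more than one consistent value. That makes 1.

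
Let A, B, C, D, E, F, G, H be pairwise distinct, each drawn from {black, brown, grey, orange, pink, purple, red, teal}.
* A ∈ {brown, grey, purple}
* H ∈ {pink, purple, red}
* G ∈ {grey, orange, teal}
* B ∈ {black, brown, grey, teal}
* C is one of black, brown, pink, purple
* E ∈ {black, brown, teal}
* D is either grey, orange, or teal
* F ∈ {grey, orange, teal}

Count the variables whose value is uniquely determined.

Among the 8 variables, red fits only H (and all 8 values in {black, brown, grey, orange, pink, purple, red, teal} must be used), so H = red.
The 7 still-open variables together cover exactly {black, brown, grey, orange, pink, purple, teal} — 7 values for 7 variables — and pink appears only in C's list, so C = pink.
The 6 still-open variables draw from only 6 values {black, brown, grey, orange, purple, teal}, so each is used; only A can be purple, hence A = purple.
The 3 variables D, F, G are confined to {grey, orange, teal}, which locks those values in; drop them from B, E.
Determined: A=purple, C=pink, H=red. The other variables each still have more than one consistent value. That makes 3.

3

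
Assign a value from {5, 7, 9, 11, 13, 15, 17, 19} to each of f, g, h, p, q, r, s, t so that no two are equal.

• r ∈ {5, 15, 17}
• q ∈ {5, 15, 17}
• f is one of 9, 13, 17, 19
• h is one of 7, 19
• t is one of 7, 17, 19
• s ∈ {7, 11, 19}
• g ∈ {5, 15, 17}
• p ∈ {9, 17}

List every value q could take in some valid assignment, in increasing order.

Among the 8 variables, 11 fits only s (and all 8 values in {5, 7, 9, 11, 13, 15, 17, 19} must be used), so s = 11.
The 7 still-open variables together cover exactly {5, 7, 9, 13, 15, 17, 19} — 7 values for 7 variables — and 13 appears only in f's list, so f = 13.
Among the 6 still-open variables, 9 fits only p (and all 6 values in {5, 7, 9, 15, 17, 19} must be used), so p = 9.
The 3 variables g, q, r are confined to {5, 15, 17}, which locks those values in; drop them from t.
No further eliminations apply; q can still be any of 5, 15, 17.

5, 15, 17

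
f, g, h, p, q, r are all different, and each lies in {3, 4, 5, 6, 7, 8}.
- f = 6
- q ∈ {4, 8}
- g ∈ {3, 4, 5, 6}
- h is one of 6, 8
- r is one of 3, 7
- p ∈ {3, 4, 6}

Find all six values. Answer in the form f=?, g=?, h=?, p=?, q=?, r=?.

f's domain is down to {6}, so f = 6. Remove 6 from g, h, p.
h has just one choice, so h = 8. Eliminate 8 elsewhere: q.
That leaves q = 4. Remove 4 from g, p.
p has just one choice, so p = 3. Remove 3 from g, r.
r must be 7 (only option left).
g must be 5 (only option left).

f=6, g=5, h=8, p=3, q=4, r=7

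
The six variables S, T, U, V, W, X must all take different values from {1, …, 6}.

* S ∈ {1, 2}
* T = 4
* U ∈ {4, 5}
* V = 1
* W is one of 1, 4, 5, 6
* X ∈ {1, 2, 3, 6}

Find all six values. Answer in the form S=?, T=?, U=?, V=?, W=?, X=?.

S=2, T=4, U=5, V=1, W=6, X=3

T's domain is down to {4}, so T = 4. So U, W can't be 4.
U has just one choice, so U = 5. Remove 5 from W.
V must be 1 (only option left). So S, W, X can't be 1.
That leaves W = 6. Eliminate 6 elsewhere: X.
S has just one choice, so S = 2. Eliminate 2 elsewhere: X.
X must be 3 (only option left).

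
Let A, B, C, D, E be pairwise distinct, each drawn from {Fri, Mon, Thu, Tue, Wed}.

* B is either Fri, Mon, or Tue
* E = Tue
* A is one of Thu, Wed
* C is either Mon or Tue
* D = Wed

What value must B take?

D must be Wed (only option left). Strike Wed from A.
That leaves E = Tue. Eliminate Tue elsewhere: B, C.
That leaves A = Thu.
That leaves C = Mon. Eliminate Mon elsewhere: B.
So B = Fri.

Fri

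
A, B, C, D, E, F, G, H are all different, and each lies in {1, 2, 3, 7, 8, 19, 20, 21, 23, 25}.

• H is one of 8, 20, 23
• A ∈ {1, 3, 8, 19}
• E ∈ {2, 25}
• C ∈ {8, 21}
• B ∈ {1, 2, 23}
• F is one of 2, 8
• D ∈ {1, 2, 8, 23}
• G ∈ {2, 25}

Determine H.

20

E and G share exactly the 2 values {2, 25}; by pigeonhole those values go to them, so strike 2, 25 from B, D, F.
F must be 8 (only option left). Remove 8 from A, C, D, H.
C must be 21 (only option left).
B and D between them cover only {1, 23} — a naked pair. Remove those values from A, H.
So H = 20.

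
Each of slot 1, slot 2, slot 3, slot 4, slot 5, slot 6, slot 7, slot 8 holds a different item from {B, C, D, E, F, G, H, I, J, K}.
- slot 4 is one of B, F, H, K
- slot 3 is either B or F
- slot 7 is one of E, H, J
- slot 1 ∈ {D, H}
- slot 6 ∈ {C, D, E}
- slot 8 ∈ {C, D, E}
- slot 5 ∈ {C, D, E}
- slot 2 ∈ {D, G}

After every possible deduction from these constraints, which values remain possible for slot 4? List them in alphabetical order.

B, F, K

slot 5, slot 6, slot 8 between them cover only {C, D, E} — a naked triple. Remove those values from slot 1, slot 2, slot 7.
slot 1 must be H (only option left). Remove H from slot 4, slot 7.
slot 2 has just one choice, so slot 2 = G.
slot 7's domain is down to {J}, so slot 7 = J.
No further eliminations apply; slot 4 can still be any of B, F, K.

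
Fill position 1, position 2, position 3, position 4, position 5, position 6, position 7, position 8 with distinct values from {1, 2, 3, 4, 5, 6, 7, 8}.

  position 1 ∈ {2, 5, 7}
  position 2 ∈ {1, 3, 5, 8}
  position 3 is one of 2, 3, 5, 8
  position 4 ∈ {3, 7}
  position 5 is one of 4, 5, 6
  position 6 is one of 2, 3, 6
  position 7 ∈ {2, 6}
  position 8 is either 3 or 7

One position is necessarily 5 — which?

position 1

Among the 8 variables, 1 fits only position 2 (and all 8 values in {1, 2, 3, 4, 5, 6, 7, 8} must be used), so position 2 = 1.
The 7 still-open variables draw from only 7 values {2, 3, 4, 5, 6, 7, 8}, so each is used; only position 5 can be 4, hence position 5 = 4.
The 6 still-open variables draw from only 6 values {2, 3, 5, 6, 7, 8}, so each is used; only position 3 can be 8, hence position 3 = 8.
Among the 5 still-open variables, 5 fits only position 1 (and all 5 values in {2, 3, 5, 6, 7} must be used), so position 1 = 5.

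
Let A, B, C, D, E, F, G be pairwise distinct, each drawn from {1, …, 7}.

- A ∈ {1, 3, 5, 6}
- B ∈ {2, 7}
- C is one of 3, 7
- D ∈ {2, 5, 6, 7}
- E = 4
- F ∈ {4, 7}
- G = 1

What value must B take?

2

E has just one choice, so E = 4. Remove 4 from F.
F must be 7 (only option left). So B, C, D can't be 7.
So B = 2.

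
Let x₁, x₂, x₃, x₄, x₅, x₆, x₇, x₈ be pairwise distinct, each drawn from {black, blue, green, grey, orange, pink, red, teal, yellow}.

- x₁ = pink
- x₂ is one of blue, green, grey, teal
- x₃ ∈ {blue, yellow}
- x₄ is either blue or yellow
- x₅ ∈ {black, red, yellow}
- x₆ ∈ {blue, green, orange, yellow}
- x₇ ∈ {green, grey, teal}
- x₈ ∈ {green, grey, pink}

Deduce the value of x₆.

x₁ must be pink (only option left). Remove pink from x₈.
x₃ and x₄ between them cover only {blue, yellow} — a naked pair. Remove those values from x₂, x₅, x₆.
x₂, x₇, x₈ between them cover only {green, grey, teal} — a naked triple. Remove those values from x₆.
So x₆ = orange.

orange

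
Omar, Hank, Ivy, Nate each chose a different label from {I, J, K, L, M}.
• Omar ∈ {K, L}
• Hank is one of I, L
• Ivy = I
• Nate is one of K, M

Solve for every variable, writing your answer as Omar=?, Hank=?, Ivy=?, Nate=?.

Omar=K, Hank=L, Ivy=I, Nate=M

Ivy's domain is down to {I}, so Ivy = I. So Hank can't be I.
Hank must be L (only option left). Strike L from Omar.
Omar has just one choice, so Omar = K. Eliminate K elsewhere: Nate.
Nate must be M (only option left).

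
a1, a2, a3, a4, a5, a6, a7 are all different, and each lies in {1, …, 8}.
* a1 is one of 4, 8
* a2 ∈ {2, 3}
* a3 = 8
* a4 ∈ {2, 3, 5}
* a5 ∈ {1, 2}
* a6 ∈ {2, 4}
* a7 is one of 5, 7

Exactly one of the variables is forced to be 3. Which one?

a3 must be 8 (only option left). Strike 8 from a1.
a1 has just one choice, so a1 = 4. Strike 4 from a6.
a6 has just one choice, so a6 = 2. So a2, a4, a5 can't be 2.
So 3 goes to a2.

a2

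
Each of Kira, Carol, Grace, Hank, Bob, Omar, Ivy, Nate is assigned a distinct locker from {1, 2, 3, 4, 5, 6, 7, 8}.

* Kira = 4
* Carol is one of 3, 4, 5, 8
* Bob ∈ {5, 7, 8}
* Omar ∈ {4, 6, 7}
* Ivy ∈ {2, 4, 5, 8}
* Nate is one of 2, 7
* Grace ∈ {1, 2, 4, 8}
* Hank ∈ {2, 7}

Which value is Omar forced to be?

6

Kira has just one choice, so Kira = 4. So Carol, Grace, Omar, Ivy can't be 4.
The 7 still-open variables draw from only 7 values {1, 2, 3, 5, 6, 7, 8}, so each is used; only Grace can be 1, hence Grace = 1.
The 6 still-open variables draw from only 6 values {2, 3, 5, 6, 7, 8}, so each is used; only Carol can be 3, hence Carol = 3.
Among the 5 still-open variables, 6 fits only Omar (and all 5 values in {2, 5, 6, 7, 8} must be used), so Omar = 6.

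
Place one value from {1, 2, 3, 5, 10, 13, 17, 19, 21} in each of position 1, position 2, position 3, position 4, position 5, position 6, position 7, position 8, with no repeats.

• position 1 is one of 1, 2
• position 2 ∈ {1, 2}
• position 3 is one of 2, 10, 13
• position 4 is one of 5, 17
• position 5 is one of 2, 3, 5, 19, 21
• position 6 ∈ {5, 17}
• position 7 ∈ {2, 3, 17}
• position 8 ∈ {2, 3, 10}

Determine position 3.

13

position 1 and position 2 between them cover only {1, 2} — a naked pair. Remove those values from position 3, position 5, position 7, position 8.
The 2 variables position 4 and position 6 are confined to {5, 17}, which locks those values in; drop them from position 5, position 7.
position 7 must be 3 (only option left). Eliminate 3 elsewhere: position 5, position 8.
That leaves position 8 = 10. Strike 10 from position 3.
So position 3 = 13.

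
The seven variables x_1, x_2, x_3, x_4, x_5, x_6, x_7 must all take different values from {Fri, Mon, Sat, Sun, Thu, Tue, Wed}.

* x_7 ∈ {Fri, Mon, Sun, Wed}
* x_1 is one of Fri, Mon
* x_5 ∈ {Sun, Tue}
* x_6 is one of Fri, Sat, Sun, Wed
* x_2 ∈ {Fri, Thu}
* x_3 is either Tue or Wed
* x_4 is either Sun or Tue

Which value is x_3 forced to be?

The 7 variables together cover exactly {Fri, Mon, Sat, Sun, Thu, Tue, Wed} — 7 values for 7 variables — and Sat appears only in x_6's list, so x_6 = Sat.
The 6 still-open variables draw from only 6 values {Fri, Mon, Sun, Thu, Tue, Wed}, so each is used; only x_2 can be Thu, hence x_2 = Thu.
x_4 and x_5 share exactly the 2 values {Sun, Tue}; by pigeonhole those values go to them, so strike Sun, Tue from x_3, x_7.
So x_3 = Wed.

Wed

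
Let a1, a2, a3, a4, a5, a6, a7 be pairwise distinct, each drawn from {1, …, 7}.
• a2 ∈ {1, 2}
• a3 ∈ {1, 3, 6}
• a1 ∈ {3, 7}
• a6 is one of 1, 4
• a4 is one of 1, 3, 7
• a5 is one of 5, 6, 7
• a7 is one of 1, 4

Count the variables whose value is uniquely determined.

3

The 7 variables draw from only 7 values {1, 2, 3, 4, 5, 6, 7}, so each is used; only a2 can be 2, hence a2 = 2.
Among the 6 still-open variables, 5 fits only a5 (and all 6 values in {1, 3, 4, 5, 6, 7} must be used), so a5 = 5.
The 5 still-open variables together cover exactly {1, 3, 4, 6, 7} — 5 values for 5 variables — and 6 appears only in a3's list, so a3 = 6.
a6 and a7 share exactly the 2 values {1, 4}; by pigeonhole those values go to them, so strike 1, 4 from a4.
Determined: a2=2, a3=6, a5=5. The other variables each still have more than one consistent value. That makes 3.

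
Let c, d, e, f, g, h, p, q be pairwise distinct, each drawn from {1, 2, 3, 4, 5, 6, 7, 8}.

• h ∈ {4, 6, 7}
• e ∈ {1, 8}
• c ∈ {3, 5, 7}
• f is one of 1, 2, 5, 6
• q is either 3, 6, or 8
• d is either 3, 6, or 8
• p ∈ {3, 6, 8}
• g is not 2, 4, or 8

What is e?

1

The 8 variables draw from only 8 values {1, 2, 3, 4, 5, 6, 7, 8}, so each is used; only f can be 2, hence f = 2.
Among the 7 still-open variables, 4 fits only h (and all 7 values in {1, 3, 4, 5, 6, 7, 8} must be used), so h = 4.
d, p, q share exactly the 3 values {3, 6, 8}; by pigeonhole those values go to them, so strike 3, 6, 8 from c, e, g.
So e = 1.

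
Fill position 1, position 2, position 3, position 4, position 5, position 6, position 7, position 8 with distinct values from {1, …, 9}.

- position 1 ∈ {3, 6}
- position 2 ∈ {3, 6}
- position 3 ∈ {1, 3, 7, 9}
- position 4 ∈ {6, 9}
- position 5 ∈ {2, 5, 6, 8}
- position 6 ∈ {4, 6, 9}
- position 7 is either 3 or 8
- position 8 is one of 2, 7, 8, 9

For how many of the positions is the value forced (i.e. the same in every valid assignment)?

3

position 1 and position 2 between them cover only {3, 6} — a naked pair. Remove those values from position 3, position 4, position 5, position 6, position 7.
position 4 has just one choice, so position 4 = 9. Strike 9 from position 3, position 6, position 8.
position 6 must be 4 (only option left).
That leaves position 7 = 8. So position 5, position 8 can't be 8.
Determined: position 4=9, position 6=4, position 7=8. The other positions each still have more than one consistent value. That makes 3.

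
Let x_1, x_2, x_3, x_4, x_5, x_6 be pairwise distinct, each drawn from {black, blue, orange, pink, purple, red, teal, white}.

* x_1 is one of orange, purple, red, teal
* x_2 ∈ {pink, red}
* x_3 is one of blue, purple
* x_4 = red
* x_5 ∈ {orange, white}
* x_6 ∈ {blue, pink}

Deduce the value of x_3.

x_4 must be red (only option left). So x_1, x_2 can't be red.
x_2's domain is down to {pink}, so x_2 = pink. Eliminate pink elsewhere: x_6.
That leaves x_6 = blue. Remove blue from x_3.
So x_3 = purple.

purple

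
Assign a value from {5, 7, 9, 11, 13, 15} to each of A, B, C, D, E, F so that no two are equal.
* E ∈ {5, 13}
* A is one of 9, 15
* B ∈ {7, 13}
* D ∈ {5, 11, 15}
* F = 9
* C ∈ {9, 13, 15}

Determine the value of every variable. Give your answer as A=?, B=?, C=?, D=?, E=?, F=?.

F must be 9 (only option left). Strike 9 from A, C.
That leaves A = 15. So C, D can't be 15.
C has just one choice, so C = 13. Remove 13 from B, E.
E's domain is down to {5}, so E = 5. So D can't be 5.
B must be 7 (only option left).
That leaves D = 11.

A=15, B=7, C=13, D=11, E=5, F=9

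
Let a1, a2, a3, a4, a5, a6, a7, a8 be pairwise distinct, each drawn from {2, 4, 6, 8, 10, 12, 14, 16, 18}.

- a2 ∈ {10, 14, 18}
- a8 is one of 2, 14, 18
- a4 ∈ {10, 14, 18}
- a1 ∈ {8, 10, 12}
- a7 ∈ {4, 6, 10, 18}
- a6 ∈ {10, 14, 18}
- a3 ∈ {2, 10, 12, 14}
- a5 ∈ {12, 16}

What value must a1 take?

The 3 variables a2, a4, a6 are confined to {10, 14, 18}, which locks those values in; drop them from a1, a3, a7, a8.
a8 has just one choice, so a8 = 2. Strike 2 from a3.
That leaves a3 = 12. So a1, a5 can't be 12.
So a1 = 8.

8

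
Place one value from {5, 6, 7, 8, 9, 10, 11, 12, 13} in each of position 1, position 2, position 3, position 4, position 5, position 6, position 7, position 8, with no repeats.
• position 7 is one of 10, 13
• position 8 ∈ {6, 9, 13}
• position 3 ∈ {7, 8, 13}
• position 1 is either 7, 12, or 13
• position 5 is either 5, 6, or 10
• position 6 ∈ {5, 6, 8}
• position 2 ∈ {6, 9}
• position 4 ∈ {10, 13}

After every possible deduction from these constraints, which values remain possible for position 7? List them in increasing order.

10, 13

Among the 8 variables, 12 fits only position 1 (and all 8 values in {5, 6, 7, 8, 9, 10, 12, 13} must be used), so position 1 = 12.
Among the 7 still-open variables, 7 fits only position 3 (and all 7 values in {5, 6, 7, 8, 9, 10, 13} must be used), so position 3 = 7.
The 6 still-open variables draw from only 6 values {5, 6, 8, 9, 10, 13}, so each is used; only position 6 can be 8, hence position 6 = 8.
The 5 still-open variables together cover exactly {5, 6, 9, 10, 13} — 5 values for 5 variables — and 5 appears only in position 5's list, so position 5 = 5.
position 4 and position 7 share exactly the 2 values {10, 13}; by pigeonhole those values go to them, so strike 10, 13 from position 8.
No further eliminations apply; position 7 can still be any of 10, 13.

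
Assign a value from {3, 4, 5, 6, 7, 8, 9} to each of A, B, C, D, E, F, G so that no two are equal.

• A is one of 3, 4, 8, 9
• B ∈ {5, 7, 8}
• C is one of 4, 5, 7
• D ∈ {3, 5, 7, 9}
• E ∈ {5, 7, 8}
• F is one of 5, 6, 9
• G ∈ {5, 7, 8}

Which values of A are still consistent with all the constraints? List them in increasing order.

Among the 7 variables, 6 fits only F (and all 7 values in {3, 4, 5, 6, 7, 8, 9} must be used), so F = 6.
B, E, G between them cover only {5, 7, 8} — a naked triple. Remove those values from A, C, D.
C must be 4 (only option left). So A can't be 4.
No further eliminations apply; A can still be any of 3, 9.

3, 9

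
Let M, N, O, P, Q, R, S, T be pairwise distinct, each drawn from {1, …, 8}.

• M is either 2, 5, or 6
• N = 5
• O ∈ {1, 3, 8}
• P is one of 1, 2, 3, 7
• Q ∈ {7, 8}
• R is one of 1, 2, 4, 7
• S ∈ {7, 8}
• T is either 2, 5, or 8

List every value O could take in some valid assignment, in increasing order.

1, 3

N's domain is down to {5}, so N = 5. Eliminate 5 elsewhere: M, T.
Among the 7 still-open variables, 4 fits only R (and all 7 values in {1, 2, 3, 4, 6, 7, 8} must be used), so R = 4.
Among the 6 still-open variables, 6 fits only M (and all 6 values in {1, 2, 3, 6, 7, 8} must be used), so M = 6.
The 2 variables Q and S are confined to {7, 8}, which locks those values in; drop them from O, P, T.
That leaves T = 2. Strike 2 from P.
No further eliminations apply; O can still be any of 1, 3.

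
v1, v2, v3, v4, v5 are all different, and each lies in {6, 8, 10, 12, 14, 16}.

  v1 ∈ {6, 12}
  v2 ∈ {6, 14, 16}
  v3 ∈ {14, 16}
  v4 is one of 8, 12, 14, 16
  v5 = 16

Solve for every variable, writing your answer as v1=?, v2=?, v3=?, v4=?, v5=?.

v1=12, v2=6, v3=14, v4=8, v5=16

v5 has just one choice, so v5 = 16. Eliminate 16 elsewhere: v2, v3, v4.
v3 has just one choice, so v3 = 14. Strike 14 from v2, v4.
That leaves v2 = 6. Strike 6 from v1.
v1's domain is down to {12}, so v1 = 12. So v4 can't be 12.
That leaves v4 = 8.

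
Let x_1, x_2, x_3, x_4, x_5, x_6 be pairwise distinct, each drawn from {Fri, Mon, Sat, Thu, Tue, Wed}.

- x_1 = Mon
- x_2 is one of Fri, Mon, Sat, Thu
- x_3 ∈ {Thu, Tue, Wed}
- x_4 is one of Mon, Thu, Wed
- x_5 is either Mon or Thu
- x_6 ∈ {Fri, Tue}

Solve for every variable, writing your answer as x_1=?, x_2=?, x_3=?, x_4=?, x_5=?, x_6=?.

x_1 must be Mon (only option left). So x_2, x_4, x_5 can't be Mon.
x_5 must be Thu (only option left). Remove Thu from x_2, x_3, x_4.
x_4 must be Wed (only option left). Eliminate Wed elsewhere: x_3.
x_3 has just one choice, so x_3 = Tue. Eliminate Tue elsewhere: x_6.
x_6 must be Fri (only option left). So x_2 can't be Fri.
x_2 must be Sat (only option left).

x_1=Mon, x_2=Sat, x_3=Tue, x_4=Wed, x_5=Thu, x_6=Fri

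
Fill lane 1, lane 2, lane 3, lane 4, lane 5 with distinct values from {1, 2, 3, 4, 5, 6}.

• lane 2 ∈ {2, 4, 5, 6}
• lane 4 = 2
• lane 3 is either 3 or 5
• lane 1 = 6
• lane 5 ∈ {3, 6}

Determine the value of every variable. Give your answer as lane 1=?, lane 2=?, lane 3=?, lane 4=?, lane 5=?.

lane 1 must be 6 (only option left). Remove 6 from lane 2, lane 5.
lane 4's domain is down to {2}, so lane 4 = 2. So lane 2 can't be 2.
lane 5's domain is down to {3}, so lane 5 = 3. Strike 3 from lane 3.
lane 3 has just one choice, so lane 3 = 5. Eliminate 5 elsewhere: lane 2.
lane 2's domain is down to {4}, so lane 2 = 4.

lane 1=6, lane 2=4, lane 3=5, lane 4=2, lane 5=3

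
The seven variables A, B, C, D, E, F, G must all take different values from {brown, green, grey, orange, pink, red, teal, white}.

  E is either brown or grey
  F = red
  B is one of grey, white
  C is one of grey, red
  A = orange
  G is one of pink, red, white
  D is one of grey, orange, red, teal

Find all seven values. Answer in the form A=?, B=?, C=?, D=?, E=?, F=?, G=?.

A=orange, B=white, C=grey, D=teal, E=brown, F=red, G=pink

A has just one choice, so A = orange. So D can't be orange.
F has just one choice, so F = red. Remove red from C, D, G.
C must be grey (only option left). Strike grey from B, D, E.
That leaves D = teal.
That leaves E = brown.
B must be white (only option left). Eliminate white elsewhere: G.
G's domain is down to {pink}, so G = pink.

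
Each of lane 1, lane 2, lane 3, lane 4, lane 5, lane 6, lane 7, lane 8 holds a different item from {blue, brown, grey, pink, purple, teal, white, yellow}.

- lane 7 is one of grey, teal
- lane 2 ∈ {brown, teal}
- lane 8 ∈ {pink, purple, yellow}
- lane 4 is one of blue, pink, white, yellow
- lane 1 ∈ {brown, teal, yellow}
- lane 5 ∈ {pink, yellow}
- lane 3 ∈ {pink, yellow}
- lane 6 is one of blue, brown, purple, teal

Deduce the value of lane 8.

purple

The 8 variables draw from only 8 values {blue, brown, grey, pink, purple, teal, white, yellow}, so each is used; only lane 7 can be grey, hence lane 7 = grey.
Among the 7 still-open variables, white fits only lane 4 (and all 7 values in {blue, brown, pink, purple, teal, white, yellow} must be used), so lane 4 = white.
Among the 6 still-open variables, blue fits only lane 6 (and all 6 values in {blue, brown, pink, purple, teal, yellow} must be used), so lane 6 = blue.
The 5 still-open variables draw from only 5 values {brown, pink, purple, teal, yellow}, so each is used; only lane 8 can be purple, hence lane 8 = purple.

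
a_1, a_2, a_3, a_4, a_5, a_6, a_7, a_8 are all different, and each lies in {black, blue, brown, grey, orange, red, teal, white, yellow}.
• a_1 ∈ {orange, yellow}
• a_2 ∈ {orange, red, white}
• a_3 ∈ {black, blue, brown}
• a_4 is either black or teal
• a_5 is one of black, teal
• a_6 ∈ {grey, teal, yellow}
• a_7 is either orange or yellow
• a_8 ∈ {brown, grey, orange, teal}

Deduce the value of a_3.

blue

a_1 and a_7 share exactly the 2 values {orange, yellow}; by pigeonhole those values go to them, so strike orange, yellow from a_2, a_6, a_8.
a_4 and a_5 share exactly the 2 values {black, teal}; by pigeonhole those values go to them, so strike black, teal from a_3, a_6, a_8.
That leaves a_6 = grey. Remove grey from a_8.
a_8's domain is down to {brown}, so a_8 = brown. Remove brown from a_3.
So a_3 = blue.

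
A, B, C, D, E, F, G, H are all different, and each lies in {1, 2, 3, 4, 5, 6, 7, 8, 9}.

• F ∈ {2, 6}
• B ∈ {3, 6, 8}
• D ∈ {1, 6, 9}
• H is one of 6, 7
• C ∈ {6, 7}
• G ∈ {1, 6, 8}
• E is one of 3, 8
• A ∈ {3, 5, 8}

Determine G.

The 8 variables together cover exactly {1, 2, 3, 5, 6, 7, 8, 9} — 8 values for 8 variables — and 2 appears only in F's list, so F = 2.
The 7 still-open variables draw from only 7 values {1, 3, 5, 6, 7, 8, 9}, so each is used; only A can be 5, hence A = 5.
Among the 6 still-open variables, 9 fits only D (and all 6 values in {1, 3, 6, 7, 8, 9} must be used), so D = 9.
The 5 still-open variables draw from only 5 values {1, 3, 6, 7, 8}, so each is used; only G can be 1, hence G = 1.

1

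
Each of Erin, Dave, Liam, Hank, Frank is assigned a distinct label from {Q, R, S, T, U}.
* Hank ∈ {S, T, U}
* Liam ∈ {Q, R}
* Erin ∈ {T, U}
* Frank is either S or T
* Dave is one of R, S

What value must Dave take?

Among the 5 variables, Q fits only Liam (and all 5 values in {Q, R, S, T, U} must be used), so Liam = Q.
The 4 still-open variables draw from only 4 values {R, S, T, U}, so each is used; only Dave can be R, hence Dave = R.

R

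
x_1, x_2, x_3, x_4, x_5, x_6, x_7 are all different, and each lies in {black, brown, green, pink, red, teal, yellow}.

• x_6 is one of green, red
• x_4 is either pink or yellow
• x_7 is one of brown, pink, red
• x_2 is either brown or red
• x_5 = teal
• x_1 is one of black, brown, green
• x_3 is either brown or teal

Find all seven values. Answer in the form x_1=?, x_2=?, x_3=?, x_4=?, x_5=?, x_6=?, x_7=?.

x_1=black, x_2=red, x_3=brown, x_4=yellow, x_5=teal, x_6=green, x_7=pink

x_5's domain is down to {teal}, so x_5 = teal. So x_3 can't be teal.
That leaves x_3 = brown. Strike brown from x_1, x_2, x_7.
That leaves x_2 = red. Eliminate red elsewhere: x_6, x_7.
That leaves x_6 = green. Remove green from x_1.
That leaves x_7 = pink. So x_4 can't be pink.
x_1 must be black (only option left).
x_4 has just one choice, so x_4 = yellow.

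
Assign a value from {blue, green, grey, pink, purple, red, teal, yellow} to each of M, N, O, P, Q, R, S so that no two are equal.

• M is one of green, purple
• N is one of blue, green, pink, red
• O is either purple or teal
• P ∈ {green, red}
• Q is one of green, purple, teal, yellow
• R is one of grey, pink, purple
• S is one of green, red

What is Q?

yellow

P and S share exactly the 2 values {green, red}; by pigeonhole those values go to them, so strike green, red from M, N, Q.
M's domain is down to {purple}, so M = purple. So O, Q, R can't be purple.
That leaves O = teal. So Q can't be teal.
So Q = yellow.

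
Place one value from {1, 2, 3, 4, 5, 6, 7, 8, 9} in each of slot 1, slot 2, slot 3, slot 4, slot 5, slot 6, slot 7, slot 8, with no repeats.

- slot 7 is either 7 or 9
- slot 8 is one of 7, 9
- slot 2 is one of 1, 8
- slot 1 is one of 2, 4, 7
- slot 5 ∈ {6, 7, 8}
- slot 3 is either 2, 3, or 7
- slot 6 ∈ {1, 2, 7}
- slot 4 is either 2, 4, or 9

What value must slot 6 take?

1

The 8 variables together cover exactly {1, 2, 3, 4, 6, 7, 8, 9} — 8 values for 8 variables — and 3 appears only in slot 3's list, so slot 3 = 3.
The 7 still-open variables together cover exactly {1, 2, 4, 6, 7, 8, 9} — 7 values for 7 variables — and 6 appears only in slot 5's list, so slot 5 = 6.
The 6 still-open variables draw from only 6 values {1, 2, 4, 7, 8, 9}, so each is used; only slot 2 can be 8, hence slot 2 = 8.
The 5 still-open variables together cover exactly {1, 2, 4, 7, 9} — 5 values for 5 variables — and 1 appears only in slot 6's list, so slot 6 = 1.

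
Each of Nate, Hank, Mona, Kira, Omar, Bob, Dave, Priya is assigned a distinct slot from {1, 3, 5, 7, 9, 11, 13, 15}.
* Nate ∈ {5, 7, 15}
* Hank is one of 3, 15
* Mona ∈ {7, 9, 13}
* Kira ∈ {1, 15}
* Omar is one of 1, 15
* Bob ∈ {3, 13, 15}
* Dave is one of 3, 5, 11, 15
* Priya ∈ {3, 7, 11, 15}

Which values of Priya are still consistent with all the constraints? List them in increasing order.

The 8 variables draw from only 8 values {1, 3, 5, 7, 9, 11, 13, 15}, so each is used; only Mona can be 9, hence Mona = 9.
The 7 still-open variables together cover exactly {1, 3, 5, 7, 11, 13, 15} — 7 values for 7 variables — and 13 appears only in Bob's list, so Bob = 13.
Kira and Omar between them cover only {1, 15} — a naked pair. Remove those values from Nate, Hank, Dave, Priya.
That leaves Hank = 3. Strike 3 from Dave, Priya.
No further eliminations apply; Priya can still be any of 7, 11.

7, 11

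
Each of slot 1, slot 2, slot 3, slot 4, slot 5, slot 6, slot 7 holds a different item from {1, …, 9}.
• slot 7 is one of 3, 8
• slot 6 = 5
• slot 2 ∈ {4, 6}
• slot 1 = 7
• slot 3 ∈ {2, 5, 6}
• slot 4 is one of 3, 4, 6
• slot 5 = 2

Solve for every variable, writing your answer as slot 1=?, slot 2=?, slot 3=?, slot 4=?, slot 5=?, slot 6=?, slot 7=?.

slot 1=7, slot 2=4, slot 3=6, slot 4=3, slot 5=2, slot 6=5, slot 7=8

slot 1 must be 7 (only option left).
slot 5 must be 2 (only option left). So slot 3 can't be 2.
slot 6 must be 5 (only option left). Remove 5 from slot 3.
slot 3 must be 6 (only option left). Remove 6 from slot 2, slot 4.
slot 2 must be 4 (only option left). So slot 4 can't be 4.
That leaves slot 4 = 3. Eliminate 3 elsewhere: slot 7.
slot 7 must be 8 (only option left).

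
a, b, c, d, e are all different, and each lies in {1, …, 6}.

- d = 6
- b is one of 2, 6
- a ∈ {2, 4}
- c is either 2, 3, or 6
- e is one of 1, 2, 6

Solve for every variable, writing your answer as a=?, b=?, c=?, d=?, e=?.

a=4, b=2, c=3, d=6, e=1

d must be 6 (only option left). Remove 6 from b, c, e.
b must be 2 (only option left). Remove 2 from a, c, e.
c must be 3 (only option left).
That leaves e = 1.
That leaves a = 4.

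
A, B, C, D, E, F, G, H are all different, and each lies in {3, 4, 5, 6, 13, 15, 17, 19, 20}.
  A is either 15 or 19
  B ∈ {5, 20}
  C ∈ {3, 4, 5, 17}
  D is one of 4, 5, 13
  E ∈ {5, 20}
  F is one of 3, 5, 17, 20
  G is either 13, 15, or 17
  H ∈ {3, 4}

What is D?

13

The 8 variables together cover exactly {3, 4, 5, 13, 15, 17, 19, 20} — 8 values for 8 variables — and 19 appears only in A's list, so A = 19.
The 7 still-open variables draw from only 7 values {3, 4, 5, 13, 15, 17, 20}, so each is used; only G can be 15, hence G = 15.
Among the 6 still-open variables, 13 fits only D (and all 6 values in {3, 4, 5, 13, 17, 20} must be used), so D = 13.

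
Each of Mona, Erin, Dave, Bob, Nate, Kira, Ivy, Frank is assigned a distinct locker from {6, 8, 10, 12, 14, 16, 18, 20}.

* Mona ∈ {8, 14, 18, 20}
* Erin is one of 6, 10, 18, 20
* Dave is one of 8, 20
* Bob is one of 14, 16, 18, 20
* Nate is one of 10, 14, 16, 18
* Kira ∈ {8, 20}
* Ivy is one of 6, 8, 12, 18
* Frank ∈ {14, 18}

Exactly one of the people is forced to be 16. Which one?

Among the 8 variables, 12 fits only Ivy (and all 8 values in {6, 8, 10, 12, 14, 16, 18, 20} must be used), so Ivy = 12.
The 7 still-open variables together cover exactly {6, 8, 10, 14, 16, 18, 20} — 7 values for 7 variables — and 6 appears only in Erin's list, so Erin = 6.
The 6 still-open variables together cover exactly {8, 10, 14, 16, 18, 20} — 6 values for 6 variables — and 10 appears only in Nate's list, so Nate = 10.
The 5 still-open variables draw from only 5 values {8, 14, 16, 18, 20}, so each is used; only Bob can be 16, hence Bob = 16.

Bob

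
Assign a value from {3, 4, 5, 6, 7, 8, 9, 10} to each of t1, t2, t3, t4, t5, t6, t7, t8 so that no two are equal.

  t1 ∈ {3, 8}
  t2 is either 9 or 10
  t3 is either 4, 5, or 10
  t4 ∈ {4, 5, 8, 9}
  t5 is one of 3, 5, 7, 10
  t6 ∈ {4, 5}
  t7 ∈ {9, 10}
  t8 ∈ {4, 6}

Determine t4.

Among the 8 variables, 6 fits only t8 (and all 8 values in {3, 4, 5, 6, 7, 8, 9, 10} must be used), so t8 = 6.
Among the 7 still-open variables, 7 fits only t5 (and all 7 values in {3, 4, 5, 7, 8, 9, 10} must be used), so t5 = 7.
Among the 6 still-open variables, 3 fits only t1 (and all 6 values in {3, 4, 5, 8, 9, 10} must be used), so t1 = 3.
The 5 still-open variables together cover exactly {4, 5, 8, 9, 10} — 5 values for 5 variables — and 8 appears only in t4's list, so t4 = 8.

8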